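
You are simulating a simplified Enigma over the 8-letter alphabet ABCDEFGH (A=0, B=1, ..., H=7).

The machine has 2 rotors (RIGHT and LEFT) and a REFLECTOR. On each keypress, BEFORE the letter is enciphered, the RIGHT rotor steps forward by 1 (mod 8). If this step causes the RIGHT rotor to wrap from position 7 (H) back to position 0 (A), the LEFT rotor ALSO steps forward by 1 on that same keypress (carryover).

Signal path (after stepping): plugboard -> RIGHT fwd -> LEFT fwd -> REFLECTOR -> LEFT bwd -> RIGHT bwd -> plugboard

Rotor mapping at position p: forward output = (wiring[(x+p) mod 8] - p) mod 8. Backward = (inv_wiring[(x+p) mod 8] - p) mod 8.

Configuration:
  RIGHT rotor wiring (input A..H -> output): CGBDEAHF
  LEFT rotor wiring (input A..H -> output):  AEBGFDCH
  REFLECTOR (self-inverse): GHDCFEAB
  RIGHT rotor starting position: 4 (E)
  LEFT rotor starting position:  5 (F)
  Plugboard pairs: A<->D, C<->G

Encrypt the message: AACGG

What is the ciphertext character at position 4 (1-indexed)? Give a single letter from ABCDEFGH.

Char 1 ('A'): step: R->5, L=5; A->plug->D->R->F->L->E->refl->F->L'->B->R'->E->plug->E
Char 2 ('A'): step: R->6, L=5; A->plug->D->R->A->L->G->refl->A->L'->H->R'->B->plug->B
Char 3 ('C'): step: R->7, L=5; C->plug->G->R->B->L->F->refl->E->L'->F->R'->F->plug->F
Char 4 ('G'): step: R->0, L->6 (L advanced); G->plug->C->R->B->L->B->refl->H->L'->G->R'->B->plug->B

B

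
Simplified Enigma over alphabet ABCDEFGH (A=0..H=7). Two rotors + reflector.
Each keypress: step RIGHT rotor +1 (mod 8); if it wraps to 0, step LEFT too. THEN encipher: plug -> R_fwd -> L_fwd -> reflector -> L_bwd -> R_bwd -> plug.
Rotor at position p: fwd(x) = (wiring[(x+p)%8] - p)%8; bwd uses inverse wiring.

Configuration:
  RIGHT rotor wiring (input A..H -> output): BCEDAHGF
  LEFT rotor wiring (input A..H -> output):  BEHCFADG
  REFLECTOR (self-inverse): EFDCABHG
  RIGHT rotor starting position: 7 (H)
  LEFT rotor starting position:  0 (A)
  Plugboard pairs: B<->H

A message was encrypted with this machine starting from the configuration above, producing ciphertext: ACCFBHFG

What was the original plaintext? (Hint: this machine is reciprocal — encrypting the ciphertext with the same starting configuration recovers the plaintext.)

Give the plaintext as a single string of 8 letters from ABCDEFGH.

Answer: CEAEHDAD

Derivation:
Char 1 ('A'): step: R->0, L->1 (L advanced); A->plug->A->R->B->L->G->refl->H->L'->E->R'->C->plug->C
Char 2 ('C'): step: R->1, L=1; C->plug->C->R->C->L->B->refl->F->L'->G->R'->E->plug->E
Char 3 ('C'): step: R->2, L=1; C->plug->C->R->G->L->F->refl->B->L'->C->R'->A->plug->A
Char 4 ('F'): step: R->3, L=1; F->plug->F->R->G->L->F->refl->B->L'->C->R'->E->plug->E
Char 5 ('B'): step: R->4, L=1; B->plug->H->R->H->L->A->refl->E->L'->D->R'->B->plug->H
Char 6 ('H'): step: R->5, L=1; H->plug->B->R->B->L->G->refl->H->L'->E->R'->D->plug->D
Char 7 ('F'): step: R->6, L=1; F->plug->F->R->F->L->C->refl->D->L'->A->R'->A->plug->A
Char 8 ('G'): step: R->7, L=1; G->plug->G->R->A->L->D->refl->C->L'->F->R'->D->plug->D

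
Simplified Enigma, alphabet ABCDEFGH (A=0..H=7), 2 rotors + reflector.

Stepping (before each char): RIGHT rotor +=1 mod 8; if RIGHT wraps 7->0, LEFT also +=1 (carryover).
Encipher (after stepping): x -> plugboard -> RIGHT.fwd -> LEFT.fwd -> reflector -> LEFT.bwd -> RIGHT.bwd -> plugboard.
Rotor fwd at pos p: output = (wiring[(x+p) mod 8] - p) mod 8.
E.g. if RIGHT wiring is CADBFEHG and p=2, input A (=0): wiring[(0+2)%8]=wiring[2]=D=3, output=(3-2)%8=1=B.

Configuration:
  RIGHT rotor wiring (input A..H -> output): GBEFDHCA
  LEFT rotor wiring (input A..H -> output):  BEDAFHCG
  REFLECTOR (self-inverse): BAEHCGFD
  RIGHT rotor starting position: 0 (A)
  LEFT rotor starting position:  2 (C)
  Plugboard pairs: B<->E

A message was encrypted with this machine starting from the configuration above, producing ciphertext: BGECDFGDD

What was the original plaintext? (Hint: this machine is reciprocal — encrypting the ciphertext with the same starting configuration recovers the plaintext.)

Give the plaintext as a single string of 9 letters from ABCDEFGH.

Char 1 ('B'): step: R->1, L=2; B->plug->E->R->G->L->H->refl->D->L'->C->R'->D->plug->D
Char 2 ('G'): step: R->2, L=2; G->plug->G->R->E->L->A->refl->B->L'->A->R'->E->plug->B
Char 3 ('E'): step: R->3, L=2; E->plug->B->R->A->L->B->refl->A->L'->E->R'->C->plug->C
Char 4 ('C'): step: R->4, L=2; C->plug->C->R->G->L->H->refl->D->L'->C->R'->E->plug->B
Char 5 ('D'): step: R->5, L=2; D->plug->D->R->B->L->G->refl->F->L'->D->R'->C->plug->C
Char 6 ('F'): step: R->6, L=2; F->plug->F->R->H->L->C->refl->E->L'->F->R'->G->plug->G
Char 7 ('G'): step: R->7, L=2; G->plug->G->R->A->L->B->refl->A->L'->E->R'->F->plug->F
Char 8 ('D'): step: R->0, L->3 (L advanced); D->plug->D->R->F->L->G->refl->F->L'->A->R'->H->plug->H
Char 9 ('D'): step: R->1, L=3; D->plug->D->R->C->L->E->refl->C->L'->B->R'->F->plug->F

Answer: DBCBCGFHF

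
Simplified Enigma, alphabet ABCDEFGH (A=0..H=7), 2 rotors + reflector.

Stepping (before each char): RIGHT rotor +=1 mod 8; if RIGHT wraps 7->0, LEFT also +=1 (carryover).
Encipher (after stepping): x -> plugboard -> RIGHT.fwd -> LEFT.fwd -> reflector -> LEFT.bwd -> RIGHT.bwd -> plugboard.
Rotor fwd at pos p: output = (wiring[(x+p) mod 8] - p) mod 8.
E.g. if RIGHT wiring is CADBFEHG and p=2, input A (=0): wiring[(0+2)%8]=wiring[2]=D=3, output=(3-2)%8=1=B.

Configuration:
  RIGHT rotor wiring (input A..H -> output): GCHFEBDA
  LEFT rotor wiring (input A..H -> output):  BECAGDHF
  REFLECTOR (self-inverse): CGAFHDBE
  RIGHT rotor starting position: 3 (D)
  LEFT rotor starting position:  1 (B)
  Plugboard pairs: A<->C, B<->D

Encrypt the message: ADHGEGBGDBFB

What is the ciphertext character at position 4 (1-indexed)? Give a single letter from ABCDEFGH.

Char 1 ('A'): step: R->4, L=1; A->plug->C->R->H->L->A->refl->C->L'->E->R'->D->plug->B
Char 2 ('D'): step: R->5, L=1; D->plug->B->R->G->L->E->refl->H->L'->C->R'->F->plug->F
Char 3 ('H'): step: R->6, L=1; H->plug->H->R->D->L->F->refl->D->L'->A->R'->C->plug->A
Char 4 ('G'): step: R->7, L=1; G->plug->G->R->C->L->H->refl->E->L'->G->R'->E->plug->E

E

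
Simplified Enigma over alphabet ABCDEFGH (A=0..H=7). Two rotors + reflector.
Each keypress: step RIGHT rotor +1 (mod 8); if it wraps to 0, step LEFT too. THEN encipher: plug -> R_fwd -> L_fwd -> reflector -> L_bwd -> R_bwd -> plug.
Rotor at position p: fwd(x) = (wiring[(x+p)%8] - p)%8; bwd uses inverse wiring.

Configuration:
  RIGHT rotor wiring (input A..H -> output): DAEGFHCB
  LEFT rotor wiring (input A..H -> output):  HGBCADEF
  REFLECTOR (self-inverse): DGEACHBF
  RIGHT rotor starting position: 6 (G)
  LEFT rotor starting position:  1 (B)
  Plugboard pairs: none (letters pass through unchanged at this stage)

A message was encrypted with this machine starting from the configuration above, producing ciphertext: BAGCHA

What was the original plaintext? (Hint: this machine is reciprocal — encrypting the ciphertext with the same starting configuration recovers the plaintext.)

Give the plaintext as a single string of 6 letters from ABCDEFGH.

Answer: FGEAGD

Derivation:
Char 1 ('B'): step: R->7, L=1; B->plug->B->R->E->L->C->refl->E->L'->G->R'->F->plug->F
Char 2 ('A'): step: R->0, L->2 (L advanced); A->plug->A->R->D->L->B->refl->G->L'->C->R'->G->plug->G
Char 3 ('G'): step: R->1, L=2; G->plug->G->R->A->L->H->refl->F->L'->G->R'->E->plug->E
Char 4 ('C'): step: R->2, L=2; C->plug->C->R->D->L->B->refl->G->L'->C->R'->A->plug->A
Char 5 ('H'): step: R->3, L=2; H->plug->H->R->B->L->A->refl->D->L'->F->R'->G->plug->G
Char 6 ('A'): step: R->4, L=2; A->plug->A->R->B->L->A->refl->D->L'->F->R'->D->plug->D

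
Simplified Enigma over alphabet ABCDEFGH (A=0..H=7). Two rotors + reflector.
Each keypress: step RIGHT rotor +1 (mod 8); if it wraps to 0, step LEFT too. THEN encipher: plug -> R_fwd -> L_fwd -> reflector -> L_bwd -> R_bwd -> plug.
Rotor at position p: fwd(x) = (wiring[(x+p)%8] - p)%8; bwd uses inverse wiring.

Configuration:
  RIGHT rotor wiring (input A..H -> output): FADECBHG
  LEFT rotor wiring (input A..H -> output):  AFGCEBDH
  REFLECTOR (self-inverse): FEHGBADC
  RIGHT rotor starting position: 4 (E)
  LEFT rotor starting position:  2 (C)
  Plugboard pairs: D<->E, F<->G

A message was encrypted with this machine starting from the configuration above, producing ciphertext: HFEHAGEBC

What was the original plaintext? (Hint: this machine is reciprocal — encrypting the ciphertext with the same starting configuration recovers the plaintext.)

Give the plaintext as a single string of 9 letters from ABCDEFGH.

Char 1 ('H'): step: R->5, L=2; H->plug->H->R->F->L->F->refl->A->L'->B->R'->C->plug->C
Char 2 ('F'): step: R->6, L=2; F->plug->G->R->E->L->B->refl->E->L'->A->R'->B->plug->B
Char 3 ('E'): step: R->7, L=2; E->plug->D->R->E->L->B->refl->E->L'->A->R'->H->plug->H
Char 4 ('H'): step: R->0, L->3 (L advanced); H->plug->H->R->G->L->C->refl->H->L'->A->R'->B->plug->B
Char 5 ('A'): step: R->1, L=3; A->plug->A->R->H->L->D->refl->G->L'->C->R'->B->plug->B
Char 6 ('G'): step: R->2, L=3; G->plug->F->R->E->L->E->refl->B->L'->B->R'->A->plug->A
Char 7 ('E'): step: R->3, L=3; E->plug->D->R->E->L->E->refl->B->L'->B->R'->A->plug->A
Char 8 ('B'): step: R->4, L=3; B->plug->B->R->F->L->F->refl->A->L'->D->R'->C->plug->C
Char 9 ('C'): step: R->5, L=3; C->plug->C->R->B->L->B->refl->E->L'->E->R'->A->plug->A

Answer: CBHBBAACA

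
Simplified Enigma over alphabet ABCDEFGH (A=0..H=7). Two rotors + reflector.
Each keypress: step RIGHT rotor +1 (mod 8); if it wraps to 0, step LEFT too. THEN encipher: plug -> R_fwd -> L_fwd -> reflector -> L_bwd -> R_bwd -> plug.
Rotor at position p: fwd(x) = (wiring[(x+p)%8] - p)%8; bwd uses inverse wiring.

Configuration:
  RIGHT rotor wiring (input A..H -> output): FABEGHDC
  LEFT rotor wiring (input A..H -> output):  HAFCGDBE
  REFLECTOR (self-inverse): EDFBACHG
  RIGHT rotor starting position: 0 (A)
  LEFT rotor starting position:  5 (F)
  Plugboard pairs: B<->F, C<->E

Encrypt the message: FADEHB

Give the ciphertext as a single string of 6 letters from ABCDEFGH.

Answer: BEBBEC

Derivation:
Char 1 ('F'): step: R->1, L=5; F->plug->B->R->A->L->G->refl->H->L'->C->R'->F->plug->B
Char 2 ('A'): step: R->2, L=5; A->plug->A->R->H->L->B->refl->D->L'->E->R'->C->plug->E
Char 3 ('D'): step: R->3, L=5; D->plug->D->R->A->L->G->refl->H->L'->C->R'->F->plug->B
Char 4 ('E'): step: R->4, L=5; E->plug->C->R->H->L->B->refl->D->L'->E->R'->F->plug->B
Char 5 ('H'): step: R->5, L=5; H->plug->H->R->B->L->E->refl->A->L'->F->R'->C->plug->E
Char 6 ('B'): step: R->6, L=5; B->plug->F->R->G->L->F->refl->C->L'->D->R'->E->plug->C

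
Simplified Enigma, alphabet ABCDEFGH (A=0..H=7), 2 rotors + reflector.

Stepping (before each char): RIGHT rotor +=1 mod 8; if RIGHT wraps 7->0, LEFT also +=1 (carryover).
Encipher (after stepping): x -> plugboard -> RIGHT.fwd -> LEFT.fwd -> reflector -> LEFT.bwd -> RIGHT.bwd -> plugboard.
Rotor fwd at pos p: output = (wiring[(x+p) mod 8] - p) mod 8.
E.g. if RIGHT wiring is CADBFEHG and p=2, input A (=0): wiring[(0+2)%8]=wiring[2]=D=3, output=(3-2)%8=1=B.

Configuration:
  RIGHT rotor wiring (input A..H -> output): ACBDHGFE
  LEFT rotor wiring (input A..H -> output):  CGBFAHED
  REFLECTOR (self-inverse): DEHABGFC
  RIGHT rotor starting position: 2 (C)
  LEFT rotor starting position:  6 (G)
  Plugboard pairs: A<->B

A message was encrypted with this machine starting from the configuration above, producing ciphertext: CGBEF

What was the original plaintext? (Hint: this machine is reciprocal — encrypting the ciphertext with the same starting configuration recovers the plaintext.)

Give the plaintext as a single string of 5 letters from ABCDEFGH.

Answer: AFADA

Derivation:
Char 1 ('C'): step: R->3, L=6; C->plug->C->R->D->L->A->refl->D->L'->E->R'->B->plug->A
Char 2 ('G'): step: R->4, L=6; G->plug->G->R->F->L->H->refl->C->L'->G->R'->F->plug->F
Char 3 ('B'): step: R->5, L=6; B->plug->A->R->B->L->F->refl->G->L'->A->R'->B->plug->A
Char 4 ('E'): step: R->6, L=6; E->plug->E->R->D->L->A->refl->D->L'->E->R'->D->plug->D
Char 5 ('F'): step: R->7, L=6; F->plug->F->R->A->L->G->refl->F->L'->B->R'->B->plug->A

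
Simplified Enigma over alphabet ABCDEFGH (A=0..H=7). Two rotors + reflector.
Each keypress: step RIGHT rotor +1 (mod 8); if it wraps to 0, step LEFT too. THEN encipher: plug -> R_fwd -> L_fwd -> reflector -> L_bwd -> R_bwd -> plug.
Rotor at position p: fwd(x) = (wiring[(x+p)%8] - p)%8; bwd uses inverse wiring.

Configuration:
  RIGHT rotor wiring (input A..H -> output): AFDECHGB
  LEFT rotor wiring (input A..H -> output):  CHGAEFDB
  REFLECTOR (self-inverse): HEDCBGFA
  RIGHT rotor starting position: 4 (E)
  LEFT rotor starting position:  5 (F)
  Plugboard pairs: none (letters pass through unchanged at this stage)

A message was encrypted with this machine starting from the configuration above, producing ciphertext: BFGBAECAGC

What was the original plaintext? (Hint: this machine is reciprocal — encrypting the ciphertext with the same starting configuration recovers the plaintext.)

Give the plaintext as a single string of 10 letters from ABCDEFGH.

Char 1 ('B'): step: R->5, L=5; B->plug->B->R->B->L->G->refl->F->L'->D->R'->D->plug->D
Char 2 ('F'): step: R->6, L=5; F->plug->F->R->G->L->D->refl->C->L'->E->R'->G->plug->G
Char 3 ('G'): step: R->7, L=5; G->plug->G->R->A->L->A->refl->H->L'->H->R'->H->plug->H
Char 4 ('B'): step: R->0, L->6 (L advanced); B->plug->B->R->F->L->C->refl->D->L'->B->R'->H->plug->H
Char 5 ('A'): step: R->1, L=6; A->plug->A->R->E->L->A->refl->H->L'->H->R'->H->plug->H
Char 6 ('E'): step: R->2, L=6; E->plug->E->R->E->L->A->refl->H->L'->H->R'->F->plug->F
Char 7 ('C'): step: R->3, L=6; C->plug->C->R->E->L->A->refl->H->L'->H->R'->B->plug->B
Char 8 ('A'): step: R->4, L=6; A->plug->A->R->G->L->G->refl->F->L'->A->R'->H->plug->H
Char 9 ('G'): step: R->5, L=6; G->plug->G->R->H->L->H->refl->A->L'->E->R'->C->plug->C
Char 10 ('C'): step: R->6, L=6; C->plug->C->R->C->L->E->refl->B->L'->D->R'->B->plug->B

Answer: DGHHHFBHCB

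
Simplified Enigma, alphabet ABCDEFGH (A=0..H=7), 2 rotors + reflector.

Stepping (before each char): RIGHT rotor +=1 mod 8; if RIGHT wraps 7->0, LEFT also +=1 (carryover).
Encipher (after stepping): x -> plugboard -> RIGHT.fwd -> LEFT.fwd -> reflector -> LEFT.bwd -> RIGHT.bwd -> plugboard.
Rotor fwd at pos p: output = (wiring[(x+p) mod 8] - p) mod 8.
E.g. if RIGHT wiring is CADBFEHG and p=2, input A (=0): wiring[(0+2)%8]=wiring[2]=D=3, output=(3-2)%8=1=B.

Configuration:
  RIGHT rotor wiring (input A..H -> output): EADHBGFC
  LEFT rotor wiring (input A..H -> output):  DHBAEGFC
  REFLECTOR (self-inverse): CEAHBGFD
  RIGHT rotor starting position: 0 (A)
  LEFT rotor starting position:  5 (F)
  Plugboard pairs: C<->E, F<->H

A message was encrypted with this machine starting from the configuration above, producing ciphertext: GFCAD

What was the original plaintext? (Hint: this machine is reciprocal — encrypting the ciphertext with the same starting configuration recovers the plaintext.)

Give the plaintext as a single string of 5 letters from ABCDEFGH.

Answer: HEBCH

Derivation:
Char 1 ('G'): step: R->1, L=5; G->plug->G->R->B->L->A->refl->C->L'->E->R'->F->plug->H
Char 2 ('F'): step: R->2, L=5; F->plug->H->R->G->L->D->refl->H->L'->H->R'->C->plug->E
Char 3 ('C'): step: R->3, L=5; C->plug->E->R->H->L->H->refl->D->L'->G->R'->B->plug->B
Char 4 ('A'): step: R->4, L=5; A->plug->A->R->F->L->E->refl->B->L'->A->R'->E->plug->C
Char 5 ('D'): step: R->5, L=5; D->plug->D->R->H->L->H->refl->D->L'->G->R'->F->plug->H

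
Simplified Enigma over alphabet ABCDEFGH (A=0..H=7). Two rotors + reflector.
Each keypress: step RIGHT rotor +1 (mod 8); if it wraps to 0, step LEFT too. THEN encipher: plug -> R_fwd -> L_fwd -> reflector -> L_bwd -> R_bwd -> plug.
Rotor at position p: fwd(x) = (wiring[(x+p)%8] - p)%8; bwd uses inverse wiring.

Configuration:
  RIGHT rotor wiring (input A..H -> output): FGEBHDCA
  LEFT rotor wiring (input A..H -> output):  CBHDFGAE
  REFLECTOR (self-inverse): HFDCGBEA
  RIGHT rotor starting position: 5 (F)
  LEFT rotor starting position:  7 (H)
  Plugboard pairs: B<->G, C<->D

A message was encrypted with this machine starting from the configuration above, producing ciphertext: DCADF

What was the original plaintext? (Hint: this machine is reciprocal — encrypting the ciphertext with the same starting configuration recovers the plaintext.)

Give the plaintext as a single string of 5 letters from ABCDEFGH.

Answer: CBEGA

Derivation:
Char 1 ('D'): step: R->6, L=7; D->plug->C->R->H->L->B->refl->F->L'->A->R'->D->plug->C
Char 2 ('C'): step: R->7, L=7; C->plug->D->R->F->L->G->refl->E->L'->E->R'->G->plug->B
Char 3 ('A'): step: R->0, L->0 (L advanced); A->plug->A->R->F->L->G->refl->E->L'->H->R'->E->plug->E
Char 4 ('D'): step: R->1, L=0; D->plug->C->R->A->L->C->refl->D->L'->D->R'->B->plug->G
Char 5 ('F'): step: R->2, L=0; F->plug->F->R->G->L->A->refl->H->L'->C->R'->A->plug->A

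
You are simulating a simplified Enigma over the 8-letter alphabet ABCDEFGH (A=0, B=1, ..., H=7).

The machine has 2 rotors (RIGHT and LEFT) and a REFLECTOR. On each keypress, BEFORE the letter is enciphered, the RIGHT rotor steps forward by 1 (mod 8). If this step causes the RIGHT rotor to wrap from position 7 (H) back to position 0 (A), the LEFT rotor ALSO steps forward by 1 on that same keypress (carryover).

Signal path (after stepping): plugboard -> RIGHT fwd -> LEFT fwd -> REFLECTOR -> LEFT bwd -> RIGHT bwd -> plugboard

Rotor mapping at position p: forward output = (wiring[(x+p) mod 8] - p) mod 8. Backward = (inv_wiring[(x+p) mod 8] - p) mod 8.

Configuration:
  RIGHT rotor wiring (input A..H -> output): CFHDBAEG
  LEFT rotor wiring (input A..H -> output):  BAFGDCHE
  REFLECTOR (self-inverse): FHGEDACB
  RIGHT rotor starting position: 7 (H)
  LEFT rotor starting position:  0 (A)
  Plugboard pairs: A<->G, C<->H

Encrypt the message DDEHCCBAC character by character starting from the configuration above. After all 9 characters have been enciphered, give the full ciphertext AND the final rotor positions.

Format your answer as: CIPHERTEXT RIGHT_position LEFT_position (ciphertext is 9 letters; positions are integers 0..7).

Char 1 ('D'): step: R->0, L->1 (L advanced); D->plug->D->R->D->L->C->refl->G->L'->F->R'->B->plug->B
Char 2 ('D'): step: R->1, L=1; D->plug->D->R->A->L->H->refl->B->L'->E->R'->A->plug->G
Char 3 ('E'): step: R->2, L=1; E->plug->E->R->C->L->F->refl->A->L'->H->R'->C->plug->H
Char 4 ('H'): step: R->3, L=1; H->plug->C->R->F->L->G->refl->C->L'->D->R'->E->plug->E
Char 5 ('C'): step: R->4, L=1; C->plug->H->R->H->L->A->refl->F->L'->C->R'->D->plug->D
Char 6 ('C'): step: R->5, L=1; C->plug->H->R->E->L->B->refl->H->L'->A->R'->E->plug->E
Char 7 ('B'): step: R->6, L=1; B->plug->B->R->A->L->H->refl->B->L'->E->R'->C->plug->H
Char 8 ('A'): step: R->7, L=1; A->plug->G->R->B->L->E->refl->D->L'->G->R'->C->plug->H
Char 9 ('C'): step: R->0, L->2 (L advanced); C->plug->H->R->G->L->H->refl->B->L'->C->R'->A->plug->G
Final: ciphertext=BGHEDEHHG, RIGHT=0, LEFT=2

Answer: BGHEDEHHG 0 2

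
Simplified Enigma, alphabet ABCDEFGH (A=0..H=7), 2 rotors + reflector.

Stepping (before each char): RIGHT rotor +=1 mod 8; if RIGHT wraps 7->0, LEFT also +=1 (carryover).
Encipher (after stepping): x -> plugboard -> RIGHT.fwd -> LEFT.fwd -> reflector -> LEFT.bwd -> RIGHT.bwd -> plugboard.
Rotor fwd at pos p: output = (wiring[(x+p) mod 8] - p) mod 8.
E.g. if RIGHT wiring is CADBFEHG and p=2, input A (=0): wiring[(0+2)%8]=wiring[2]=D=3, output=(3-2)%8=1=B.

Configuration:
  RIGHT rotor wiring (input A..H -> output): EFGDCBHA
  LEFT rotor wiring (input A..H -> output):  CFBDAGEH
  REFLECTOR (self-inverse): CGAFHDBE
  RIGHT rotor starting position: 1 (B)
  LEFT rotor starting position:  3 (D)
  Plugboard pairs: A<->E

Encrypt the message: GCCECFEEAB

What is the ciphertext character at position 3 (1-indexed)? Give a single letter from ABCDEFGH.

Char 1 ('G'): step: R->2, L=3; G->plug->G->R->C->L->D->refl->F->L'->B->R'->B->plug->B
Char 2 ('C'): step: R->3, L=3; C->plug->C->R->G->L->C->refl->A->L'->A->R'->A->plug->E
Char 3 ('C'): step: R->4, L=3; C->plug->C->R->D->L->B->refl->G->L'->H->R'->H->plug->H

H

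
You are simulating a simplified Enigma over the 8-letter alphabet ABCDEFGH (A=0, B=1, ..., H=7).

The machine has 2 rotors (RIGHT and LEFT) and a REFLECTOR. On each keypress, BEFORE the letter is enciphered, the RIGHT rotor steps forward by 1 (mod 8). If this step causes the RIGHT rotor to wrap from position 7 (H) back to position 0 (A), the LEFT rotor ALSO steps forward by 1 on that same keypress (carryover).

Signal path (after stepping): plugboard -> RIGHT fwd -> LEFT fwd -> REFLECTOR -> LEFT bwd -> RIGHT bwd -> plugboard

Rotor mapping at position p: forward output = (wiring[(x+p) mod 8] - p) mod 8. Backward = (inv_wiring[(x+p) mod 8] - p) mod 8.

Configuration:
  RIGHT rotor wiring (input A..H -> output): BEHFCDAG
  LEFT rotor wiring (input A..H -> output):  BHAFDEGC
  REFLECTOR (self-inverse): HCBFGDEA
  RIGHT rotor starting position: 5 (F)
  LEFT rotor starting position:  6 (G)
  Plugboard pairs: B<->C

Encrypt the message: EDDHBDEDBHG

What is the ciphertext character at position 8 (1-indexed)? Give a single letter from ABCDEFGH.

Char 1 ('E'): step: R->6, L=6; E->plug->E->R->B->L->E->refl->G->L'->H->R'->F->plug->F
Char 2 ('D'): step: R->7, L=6; D->plug->D->R->A->L->A->refl->H->L'->F->R'->C->plug->B
Char 3 ('D'): step: R->0, L->7 (L advanced); D->plug->D->R->F->L->E->refl->G->L'->E->R'->B->plug->C
Char 4 ('H'): step: R->1, L=7; H->plug->H->R->A->L->D->refl->F->L'->G->R'->B->plug->C
Char 5 ('B'): step: R->2, L=7; B->plug->C->R->A->L->D->refl->F->L'->G->R'->E->plug->E
Char 6 ('D'): step: R->3, L=7; D->plug->D->R->F->L->E->refl->G->L'->E->R'->H->plug->H
Char 7 ('E'): step: R->4, L=7; E->plug->E->R->F->L->E->refl->G->L'->E->R'->C->plug->B
Char 8 ('D'): step: R->5, L=7; D->plug->D->R->E->L->G->refl->E->L'->F->R'->H->plug->H

H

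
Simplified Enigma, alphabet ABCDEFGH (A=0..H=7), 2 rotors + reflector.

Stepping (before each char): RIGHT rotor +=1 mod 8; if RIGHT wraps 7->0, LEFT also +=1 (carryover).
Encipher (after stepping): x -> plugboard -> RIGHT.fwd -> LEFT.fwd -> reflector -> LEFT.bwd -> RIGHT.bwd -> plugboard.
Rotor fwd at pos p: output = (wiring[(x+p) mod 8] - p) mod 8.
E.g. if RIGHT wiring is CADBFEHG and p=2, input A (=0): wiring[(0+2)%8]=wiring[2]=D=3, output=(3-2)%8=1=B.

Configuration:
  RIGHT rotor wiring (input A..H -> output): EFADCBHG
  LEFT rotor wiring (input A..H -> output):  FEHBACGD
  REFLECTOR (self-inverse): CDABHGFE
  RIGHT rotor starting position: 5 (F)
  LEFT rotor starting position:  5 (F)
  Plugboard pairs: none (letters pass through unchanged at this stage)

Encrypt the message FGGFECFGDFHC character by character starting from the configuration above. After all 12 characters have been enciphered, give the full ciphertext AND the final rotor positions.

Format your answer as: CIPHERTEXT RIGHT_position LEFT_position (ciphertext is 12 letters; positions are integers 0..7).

Char 1 ('F'): step: R->6, L=5; F->plug->F->R->F->L->C->refl->A->L'->D->R'->H->plug->H
Char 2 ('G'): step: R->7, L=5; G->plug->G->R->C->L->G->refl->F->L'->A->R'->H->plug->H
Char 3 ('G'): step: R->0, L->6 (L advanced); G->plug->G->R->H->L->E->refl->H->L'->C->R'->E->plug->E
Char 4 ('F'): step: R->1, L=6; F->plug->F->R->G->L->C->refl->A->L'->A->R'->E->plug->E
Char 5 ('E'): step: R->2, L=6; E->plug->E->R->F->L->D->refl->B->L'->E->R'->F->plug->F
Char 6 ('C'): step: R->3, L=6; C->plug->C->R->G->L->C->refl->A->L'->A->R'->A->plug->A
Char 7 ('F'): step: R->4, L=6; F->plug->F->R->B->L->F->refl->G->L'->D->R'->C->plug->C
Char 8 ('G'): step: R->5, L=6; G->plug->G->R->G->L->C->refl->A->L'->A->R'->E->plug->E
Char 9 ('D'): step: R->6, L=6; D->plug->D->R->H->L->E->refl->H->L'->C->R'->E->plug->E
Char 10 ('F'): step: R->7, L=6; F->plug->F->R->D->L->G->refl->F->L'->B->R'->D->plug->D
Char 11 ('H'): step: R->0, L->7 (L advanced); H->plug->H->R->G->L->D->refl->B->L'->F->R'->B->plug->B
Char 12 ('C'): step: R->1, L=7; C->plug->C->R->C->L->F->refl->G->L'->B->R'->D->plug->D
Final: ciphertext=HHEEFACEEDBD, RIGHT=1, LEFT=7

Answer: HHEEFACEEDBD 1 7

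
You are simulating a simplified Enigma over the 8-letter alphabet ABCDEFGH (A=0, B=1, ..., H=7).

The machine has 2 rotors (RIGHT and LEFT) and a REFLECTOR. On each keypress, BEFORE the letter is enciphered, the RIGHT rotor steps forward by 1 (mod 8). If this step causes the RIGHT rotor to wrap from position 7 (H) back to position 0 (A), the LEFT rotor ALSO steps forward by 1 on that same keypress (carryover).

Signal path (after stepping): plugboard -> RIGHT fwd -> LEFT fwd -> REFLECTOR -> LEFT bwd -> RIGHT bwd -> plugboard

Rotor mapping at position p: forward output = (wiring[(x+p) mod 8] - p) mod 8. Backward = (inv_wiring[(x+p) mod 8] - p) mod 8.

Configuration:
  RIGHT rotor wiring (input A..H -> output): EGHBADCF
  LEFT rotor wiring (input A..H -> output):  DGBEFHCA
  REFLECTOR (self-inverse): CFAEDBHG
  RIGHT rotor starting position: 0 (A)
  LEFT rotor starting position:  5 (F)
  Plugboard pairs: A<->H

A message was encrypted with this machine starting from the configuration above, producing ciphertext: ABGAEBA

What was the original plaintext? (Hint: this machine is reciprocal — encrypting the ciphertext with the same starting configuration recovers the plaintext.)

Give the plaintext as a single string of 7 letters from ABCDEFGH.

Answer: BEHFGDH

Derivation:
Char 1 ('A'): step: R->1, L=5; A->plug->H->R->D->L->G->refl->H->L'->G->R'->B->plug->B
Char 2 ('B'): step: R->2, L=5; B->plug->B->R->H->L->A->refl->C->L'->A->R'->E->plug->E
Char 3 ('G'): step: R->3, L=5; G->plug->G->R->D->L->G->refl->H->L'->G->R'->A->plug->H
Char 4 ('A'): step: R->4, L=5; A->plug->H->R->F->L->E->refl->D->L'->C->R'->F->plug->F
Char 5 ('E'): step: R->5, L=5; E->plug->E->R->B->L->F->refl->B->L'->E->R'->G->plug->G
Char 6 ('B'): step: R->6, L=5; B->plug->B->R->H->L->A->refl->C->L'->A->R'->D->plug->D
Char 7 ('A'): step: R->7, L=5; A->plug->H->R->D->L->G->refl->H->L'->G->R'->A->plug->H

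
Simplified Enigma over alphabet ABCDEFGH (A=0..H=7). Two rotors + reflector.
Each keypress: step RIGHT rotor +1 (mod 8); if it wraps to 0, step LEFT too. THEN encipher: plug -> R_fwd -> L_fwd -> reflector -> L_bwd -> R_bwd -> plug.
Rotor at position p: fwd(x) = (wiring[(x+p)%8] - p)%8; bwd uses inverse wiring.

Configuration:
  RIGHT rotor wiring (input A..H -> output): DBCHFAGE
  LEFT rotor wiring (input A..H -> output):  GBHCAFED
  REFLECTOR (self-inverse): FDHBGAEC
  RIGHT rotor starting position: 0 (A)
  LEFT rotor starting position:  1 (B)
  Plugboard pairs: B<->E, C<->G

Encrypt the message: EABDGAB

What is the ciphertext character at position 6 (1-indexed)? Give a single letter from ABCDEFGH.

Char 1 ('E'): step: R->1, L=1; E->plug->B->R->B->L->G->refl->E->L'->E->R'->D->plug->D
Char 2 ('A'): step: R->2, L=1; A->plug->A->R->A->L->A->refl->F->L'->H->R'->H->plug->H
Char 3 ('B'): step: R->3, L=1; B->plug->E->R->B->L->G->refl->E->L'->E->R'->A->plug->A
Char 4 ('D'): step: R->4, L=1; D->plug->D->R->A->L->A->refl->F->L'->H->R'->E->plug->B
Char 5 ('G'): step: R->5, L=1; G->plug->C->R->H->L->F->refl->A->L'->A->R'->H->plug->H
Char 6 ('A'): step: R->6, L=1; A->plug->A->R->A->L->A->refl->F->L'->H->R'->G->plug->C

C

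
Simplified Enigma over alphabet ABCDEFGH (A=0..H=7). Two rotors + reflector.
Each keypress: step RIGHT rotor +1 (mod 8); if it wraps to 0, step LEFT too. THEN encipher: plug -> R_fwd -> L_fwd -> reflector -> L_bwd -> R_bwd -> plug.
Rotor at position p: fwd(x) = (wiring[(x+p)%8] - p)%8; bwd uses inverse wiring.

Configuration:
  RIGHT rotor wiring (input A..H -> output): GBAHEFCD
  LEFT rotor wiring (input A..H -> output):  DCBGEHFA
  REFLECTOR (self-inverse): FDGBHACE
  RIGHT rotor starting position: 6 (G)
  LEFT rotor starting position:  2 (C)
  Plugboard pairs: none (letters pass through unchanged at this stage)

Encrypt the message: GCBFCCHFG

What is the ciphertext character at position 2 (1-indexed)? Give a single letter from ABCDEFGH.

Char 1 ('G'): step: R->7, L=2; G->plug->G->R->G->L->B->refl->D->L'->E->R'->A->plug->A
Char 2 ('C'): step: R->0, L->3 (L advanced); C->plug->C->R->A->L->D->refl->B->L'->B->R'->B->plug->B

B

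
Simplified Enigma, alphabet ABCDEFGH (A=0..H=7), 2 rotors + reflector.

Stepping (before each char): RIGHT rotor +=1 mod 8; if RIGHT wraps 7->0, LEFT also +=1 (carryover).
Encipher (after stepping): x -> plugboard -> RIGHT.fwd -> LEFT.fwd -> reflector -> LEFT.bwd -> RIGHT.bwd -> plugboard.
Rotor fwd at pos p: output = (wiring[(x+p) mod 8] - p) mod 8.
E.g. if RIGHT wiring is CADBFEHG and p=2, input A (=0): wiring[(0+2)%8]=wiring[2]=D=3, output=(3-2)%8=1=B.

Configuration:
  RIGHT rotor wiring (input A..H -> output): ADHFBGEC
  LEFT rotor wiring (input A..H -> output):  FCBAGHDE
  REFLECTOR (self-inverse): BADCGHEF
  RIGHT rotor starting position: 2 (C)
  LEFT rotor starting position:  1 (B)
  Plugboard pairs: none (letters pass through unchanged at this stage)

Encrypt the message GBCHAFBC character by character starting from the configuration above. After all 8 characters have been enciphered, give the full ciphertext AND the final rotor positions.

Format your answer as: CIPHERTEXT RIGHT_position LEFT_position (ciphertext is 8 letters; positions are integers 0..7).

Char 1 ('G'): step: R->3, L=1; G->plug->G->R->A->L->B->refl->A->L'->B->R'->D->plug->D
Char 2 ('B'): step: R->4, L=1; B->plug->B->R->C->L->H->refl->F->L'->D->R'->G->plug->G
Char 3 ('C'): step: R->5, L=1; C->plug->C->R->F->L->C->refl->D->L'->G->R'->E->plug->E
Char 4 ('H'): step: R->6, L=1; H->plug->H->R->A->L->B->refl->A->L'->B->R'->E->plug->E
Char 5 ('A'): step: R->7, L=1; A->plug->A->R->D->L->F->refl->H->L'->C->R'->F->plug->F
Char 6 ('F'): step: R->0, L->2 (L advanced); F->plug->F->R->G->L->D->refl->C->L'->F->R'->D->plug->D
Char 7 ('B'): step: R->1, L=2; B->plug->B->R->G->L->D->refl->C->L'->F->R'->E->plug->E
Char 8 ('C'): step: R->2, L=2; C->plug->C->R->H->L->A->refl->B->L'->E->R'->D->plug->D
Final: ciphertext=DGEEFDED, RIGHT=2, LEFT=2

Answer: DGEEFDED 2 2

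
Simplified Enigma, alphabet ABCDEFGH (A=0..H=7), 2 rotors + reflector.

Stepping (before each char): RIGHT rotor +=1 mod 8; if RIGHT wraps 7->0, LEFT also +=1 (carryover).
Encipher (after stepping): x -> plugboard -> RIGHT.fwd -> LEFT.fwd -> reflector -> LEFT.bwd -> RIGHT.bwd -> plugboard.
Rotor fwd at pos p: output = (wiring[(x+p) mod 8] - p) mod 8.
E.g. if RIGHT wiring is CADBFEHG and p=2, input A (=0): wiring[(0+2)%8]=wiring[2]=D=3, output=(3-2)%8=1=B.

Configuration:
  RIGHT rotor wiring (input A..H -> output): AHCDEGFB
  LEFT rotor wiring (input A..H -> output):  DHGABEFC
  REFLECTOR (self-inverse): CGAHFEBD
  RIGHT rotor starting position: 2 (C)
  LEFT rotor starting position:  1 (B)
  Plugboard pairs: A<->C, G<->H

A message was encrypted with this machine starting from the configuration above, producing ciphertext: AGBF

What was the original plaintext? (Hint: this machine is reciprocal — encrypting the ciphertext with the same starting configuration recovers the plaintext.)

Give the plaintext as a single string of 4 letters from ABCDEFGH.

Answer: GFHD

Derivation:
Char 1 ('A'): step: R->3, L=1; A->plug->C->R->D->L->A->refl->C->L'->H->R'->H->plug->G
Char 2 ('G'): step: R->4, L=1; G->plug->H->R->H->L->C->refl->A->L'->D->R'->F->plug->F
Char 3 ('B'): step: R->5, L=1; B->plug->B->R->A->L->G->refl->B->L'->G->R'->G->plug->H
Char 4 ('F'): step: R->6, L=1; F->plug->F->R->F->L->E->refl->F->L'->B->R'->D->plug->D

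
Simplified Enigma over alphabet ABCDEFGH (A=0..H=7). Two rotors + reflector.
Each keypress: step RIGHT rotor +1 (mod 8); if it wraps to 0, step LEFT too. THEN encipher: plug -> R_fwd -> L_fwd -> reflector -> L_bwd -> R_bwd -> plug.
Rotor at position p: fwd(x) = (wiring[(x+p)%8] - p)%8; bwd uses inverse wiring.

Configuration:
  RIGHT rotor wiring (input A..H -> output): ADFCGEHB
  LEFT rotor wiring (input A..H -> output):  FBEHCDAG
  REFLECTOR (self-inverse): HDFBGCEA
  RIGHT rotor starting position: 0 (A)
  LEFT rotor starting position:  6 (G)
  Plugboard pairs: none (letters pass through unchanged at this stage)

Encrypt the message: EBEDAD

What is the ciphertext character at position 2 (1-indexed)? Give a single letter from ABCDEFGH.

Char 1 ('E'): step: R->1, L=6; E->plug->E->R->D->L->D->refl->B->L'->F->R'->D->plug->D
Char 2 ('B'): step: R->2, L=6; B->plug->B->R->A->L->C->refl->F->L'->H->R'->F->plug->F

F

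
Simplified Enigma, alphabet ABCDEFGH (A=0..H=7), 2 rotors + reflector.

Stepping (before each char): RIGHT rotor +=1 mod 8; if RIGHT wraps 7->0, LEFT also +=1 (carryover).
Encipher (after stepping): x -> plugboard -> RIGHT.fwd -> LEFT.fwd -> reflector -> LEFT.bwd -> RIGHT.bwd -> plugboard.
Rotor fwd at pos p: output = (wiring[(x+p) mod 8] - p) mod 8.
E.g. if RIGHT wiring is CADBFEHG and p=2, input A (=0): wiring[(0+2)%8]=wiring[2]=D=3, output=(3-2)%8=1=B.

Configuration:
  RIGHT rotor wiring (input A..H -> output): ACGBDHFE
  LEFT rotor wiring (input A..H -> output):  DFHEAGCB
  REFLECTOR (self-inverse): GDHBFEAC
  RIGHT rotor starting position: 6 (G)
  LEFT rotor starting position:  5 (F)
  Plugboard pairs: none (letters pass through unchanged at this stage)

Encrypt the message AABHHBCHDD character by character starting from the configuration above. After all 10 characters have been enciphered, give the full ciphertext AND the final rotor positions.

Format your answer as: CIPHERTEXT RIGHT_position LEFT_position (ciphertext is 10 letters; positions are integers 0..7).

Answer: HBHFAFEDAH 0 7

Derivation:
Char 1 ('A'): step: R->7, L=5; A->plug->A->R->F->L->C->refl->H->L'->G->R'->H->plug->H
Char 2 ('A'): step: R->0, L->6 (L advanced); A->plug->A->R->A->L->E->refl->F->L'->C->R'->B->plug->B
Char 3 ('B'): step: R->1, L=6; B->plug->B->R->F->L->G->refl->A->L'->H->R'->H->plug->H
Char 4 ('H'): step: R->2, L=6; H->plug->H->R->A->L->E->refl->F->L'->C->R'->F->plug->F
Char 5 ('H'): step: R->3, L=6; H->plug->H->R->D->L->H->refl->C->L'->G->R'->A->plug->A
Char 6 ('B'): step: R->4, L=6; B->plug->B->R->D->L->H->refl->C->L'->G->R'->F->plug->F
Char 7 ('C'): step: R->5, L=6; C->plug->C->R->H->L->A->refl->G->L'->F->R'->E->plug->E
Char 8 ('H'): step: R->6, L=6; H->plug->H->R->B->L->D->refl->B->L'->E->R'->D->plug->D
Char 9 ('D'): step: R->7, L=6; D->plug->D->R->H->L->A->refl->G->L'->F->R'->A->plug->A
Char 10 ('D'): step: R->0, L->7 (L advanced); D->plug->D->R->B->L->E->refl->F->L'->E->R'->H->plug->H
Final: ciphertext=HBHFAFEDAH, RIGHT=0, LEFT=7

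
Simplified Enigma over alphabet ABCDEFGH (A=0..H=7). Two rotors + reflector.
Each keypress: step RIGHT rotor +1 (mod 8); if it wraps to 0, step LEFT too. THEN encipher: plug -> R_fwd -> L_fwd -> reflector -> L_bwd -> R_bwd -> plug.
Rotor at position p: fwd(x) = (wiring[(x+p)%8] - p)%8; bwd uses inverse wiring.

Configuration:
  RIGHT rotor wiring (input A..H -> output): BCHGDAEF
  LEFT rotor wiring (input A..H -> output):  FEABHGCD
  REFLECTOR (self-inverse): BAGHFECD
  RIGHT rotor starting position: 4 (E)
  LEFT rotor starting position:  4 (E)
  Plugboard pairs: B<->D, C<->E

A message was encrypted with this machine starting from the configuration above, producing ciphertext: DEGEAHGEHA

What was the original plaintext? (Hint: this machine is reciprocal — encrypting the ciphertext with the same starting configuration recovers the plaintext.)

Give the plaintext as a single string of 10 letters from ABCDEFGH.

Answer: HFDDDFCGGC

Derivation:
Char 1 ('D'): step: R->5, L=4; D->plug->B->R->H->L->F->refl->E->L'->G->R'->H->plug->H
Char 2 ('E'): step: R->6, L=4; E->plug->C->R->D->L->H->refl->D->L'->A->R'->F->plug->F
Char 3 ('G'): step: R->7, L=4; G->plug->G->R->B->L->C->refl->G->L'->C->R'->B->plug->D
Char 4 ('E'): step: R->0, L->5 (L advanced); E->plug->C->R->H->L->C->refl->G->L'->C->R'->B->plug->D
Char 5 ('A'): step: R->1, L=5; A->plug->A->R->B->L->F->refl->E->L'->G->R'->B->plug->D
Char 6 ('H'): step: R->2, L=5; H->plug->H->R->A->L->B->refl->A->L'->D->R'->F->plug->F
Char 7 ('G'): step: R->3, L=5; G->plug->G->R->H->L->C->refl->G->L'->C->R'->E->plug->C
Char 8 ('E'): step: R->4, L=5; E->plug->C->R->A->L->B->refl->A->L'->D->R'->G->plug->G
Char 9 ('H'): step: R->5, L=5; H->plug->H->R->G->L->E->refl->F->L'->B->R'->G->plug->G
Char 10 ('A'): step: R->6, L=5; A->plug->A->R->G->L->E->refl->F->L'->B->R'->E->plug->C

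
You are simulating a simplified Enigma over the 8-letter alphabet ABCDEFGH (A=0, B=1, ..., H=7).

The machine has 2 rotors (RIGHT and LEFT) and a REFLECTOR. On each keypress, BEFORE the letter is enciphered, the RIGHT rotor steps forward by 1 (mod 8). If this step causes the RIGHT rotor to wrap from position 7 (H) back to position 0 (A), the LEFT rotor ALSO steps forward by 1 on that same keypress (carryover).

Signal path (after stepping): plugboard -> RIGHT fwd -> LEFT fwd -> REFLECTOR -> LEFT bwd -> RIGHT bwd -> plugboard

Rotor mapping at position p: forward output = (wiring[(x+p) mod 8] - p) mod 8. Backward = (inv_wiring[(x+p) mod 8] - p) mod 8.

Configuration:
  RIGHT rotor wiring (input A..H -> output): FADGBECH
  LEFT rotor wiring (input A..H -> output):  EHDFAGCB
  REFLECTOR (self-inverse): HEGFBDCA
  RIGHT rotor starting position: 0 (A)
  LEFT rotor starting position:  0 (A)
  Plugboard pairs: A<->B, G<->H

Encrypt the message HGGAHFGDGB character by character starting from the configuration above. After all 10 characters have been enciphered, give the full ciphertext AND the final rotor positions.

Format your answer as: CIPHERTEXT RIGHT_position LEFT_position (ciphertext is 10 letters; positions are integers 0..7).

Answer: CFDHGCFCBE 2 1

Derivation:
Char 1 ('H'): step: R->1, L=0; H->plug->G->R->G->L->C->refl->G->L'->F->R'->C->plug->C
Char 2 ('G'): step: R->2, L=0; G->plug->H->R->G->L->C->refl->G->L'->F->R'->F->plug->F
Char 3 ('G'): step: R->3, L=0; G->plug->H->R->A->L->E->refl->B->L'->H->R'->D->plug->D
Char 4 ('A'): step: R->4, L=0; A->plug->B->R->A->L->E->refl->B->L'->H->R'->G->plug->H
Char 5 ('H'): step: R->5, L=0; H->plug->G->R->B->L->H->refl->A->L'->E->R'->H->plug->G
Char 6 ('F'): step: R->6, L=0; F->plug->F->R->A->L->E->refl->B->L'->H->R'->C->plug->C
Char 7 ('G'): step: R->7, L=0; G->plug->H->R->D->L->F->refl->D->L'->C->R'->F->plug->F
Char 8 ('D'): step: R->0, L->1 (L advanced); D->plug->D->R->G->L->A->refl->H->L'->D->R'->C->plug->C
Char 9 ('G'): step: R->1, L=1; G->plug->H->R->E->L->F->refl->D->L'->H->R'->A->plug->B
Char 10 ('B'): step: R->2, L=1; B->plug->A->R->B->L->C->refl->G->L'->A->R'->E->plug->E
Final: ciphertext=CFDHGCFCBE, RIGHT=2, LEFT=1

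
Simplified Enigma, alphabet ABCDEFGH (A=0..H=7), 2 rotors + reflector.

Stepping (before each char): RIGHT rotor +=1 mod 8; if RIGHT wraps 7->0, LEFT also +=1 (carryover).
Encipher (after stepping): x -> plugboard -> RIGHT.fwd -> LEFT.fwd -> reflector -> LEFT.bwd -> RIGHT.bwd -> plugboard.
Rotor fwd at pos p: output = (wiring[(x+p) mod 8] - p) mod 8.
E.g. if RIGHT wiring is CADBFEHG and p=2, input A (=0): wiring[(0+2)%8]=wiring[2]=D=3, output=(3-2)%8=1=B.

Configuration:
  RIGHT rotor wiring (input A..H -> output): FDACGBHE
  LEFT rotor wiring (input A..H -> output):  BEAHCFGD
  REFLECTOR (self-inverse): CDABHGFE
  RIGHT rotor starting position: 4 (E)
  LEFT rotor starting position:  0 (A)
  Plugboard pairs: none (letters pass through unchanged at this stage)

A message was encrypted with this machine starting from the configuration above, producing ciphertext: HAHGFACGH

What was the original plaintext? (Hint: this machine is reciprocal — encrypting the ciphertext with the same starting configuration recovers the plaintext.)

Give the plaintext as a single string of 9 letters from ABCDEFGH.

Char 1 ('H'): step: R->5, L=0; H->plug->H->R->B->L->E->refl->H->L'->D->R'->F->plug->F
Char 2 ('A'): step: R->6, L=0; A->plug->A->R->B->L->E->refl->H->L'->D->R'->H->plug->H
Char 3 ('H'): step: R->7, L=0; H->plug->H->R->A->L->B->refl->D->L'->H->R'->F->plug->F
Char 4 ('G'): step: R->0, L->1 (L advanced); G->plug->G->R->H->L->A->refl->C->L'->G->R'->E->plug->E
Char 5 ('F'): step: R->1, L=1; F->plug->F->R->G->L->C->refl->A->L'->H->R'->B->plug->B
Char 6 ('A'): step: R->2, L=1; A->plug->A->R->G->L->C->refl->A->L'->H->R'->D->plug->D
Char 7 ('C'): step: R->3, L=1; C->plug->C->R->G->L->C->refl->A->L'->H->R'->A->plug->A
Char 8 ('G'): step: R->4, L=1; G->plug->G->R->E->L->E->refl->H->L'->B->R'->E->plug->E
Char 9 ('H'): step: R->5, L=1; H->plug->H->R->B->L->H->refl->E->L'->E->R'->A->plug->A

Answer: FHFEBDAEA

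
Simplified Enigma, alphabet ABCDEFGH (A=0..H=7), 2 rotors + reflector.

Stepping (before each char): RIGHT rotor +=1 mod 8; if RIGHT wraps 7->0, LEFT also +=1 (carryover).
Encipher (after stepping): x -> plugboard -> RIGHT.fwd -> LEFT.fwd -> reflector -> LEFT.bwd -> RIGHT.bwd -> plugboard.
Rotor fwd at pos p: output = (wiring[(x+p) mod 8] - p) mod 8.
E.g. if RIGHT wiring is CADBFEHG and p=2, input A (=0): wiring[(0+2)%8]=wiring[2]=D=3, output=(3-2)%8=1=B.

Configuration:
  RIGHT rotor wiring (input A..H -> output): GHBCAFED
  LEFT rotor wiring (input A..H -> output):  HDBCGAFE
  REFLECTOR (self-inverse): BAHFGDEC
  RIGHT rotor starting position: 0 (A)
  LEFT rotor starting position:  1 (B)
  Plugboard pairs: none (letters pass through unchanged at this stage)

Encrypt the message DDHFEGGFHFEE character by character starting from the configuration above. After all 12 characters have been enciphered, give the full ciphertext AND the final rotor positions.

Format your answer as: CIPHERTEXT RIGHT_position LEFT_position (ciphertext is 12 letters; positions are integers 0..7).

Answer: HCFHDDEEBABF 4 2

Derivation:
Char 1 ('D'): step: R->1, L=1; D->plug->D->R->H->L->G->refl->E->L'->F->R'->H->plug->H
Char 2 ('D'): step: R->2, L=1; D->plug->D->R->D->L->F->refl->D->L'->G->R'->C->plug->C
Char 3 ('H'): step: R->3, L=1; H->plug->H->R->G->L->D->refl->F->L'->D->R'->F->plug->F
Char 4 ('F'): step: R->4, L=1; F->plug->F->R->D->L->F->refl->D->L'->G->R'->H->plug->H
Char 5 ('E'): step: R->5, L=1; E->plug->E->R->C->L->B->refl->A->L'->B->R'->D->plug->D
Char 6 ('G'): step: R->6, L=1; G->plug->G->R->C->L->B->refl->A->L'->B->R'->D->plug->D
Char 7 ('G'): step: R->7, L=1; G->plug->G->R->G->L->D->refl->F->L'->D->R'->E->plug->E
Char 8 ('F'): step: R->0, L->2 (L advanced); F->plug->F->R->F->L->C->refl->H->L'->A->R'->E->plug->E
Char 9 ('H'): step: R->1, L=2; H->plug->H->R->F->L->C->refl->H->L'->A->R'->B->plug->B
Char 10 ('F'): step: R->2, L=2; F->plug->F->R->B->L->A->refl->B->L'->H->R'->A->plug->A
Char 11 ('E'): step: R->3, L=2; E->plug->E->R->A->L->H->refl->C->L'->F->R'->B->plug->B
Char 12 ('E'): step: R->4, L=2; E->plug->E->R->C->L->E->refl->G->L'->D->R'->F->plug->F
Final: ciphertext=HCFHDDEEBABF, RIGHT=4, LEFT=2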